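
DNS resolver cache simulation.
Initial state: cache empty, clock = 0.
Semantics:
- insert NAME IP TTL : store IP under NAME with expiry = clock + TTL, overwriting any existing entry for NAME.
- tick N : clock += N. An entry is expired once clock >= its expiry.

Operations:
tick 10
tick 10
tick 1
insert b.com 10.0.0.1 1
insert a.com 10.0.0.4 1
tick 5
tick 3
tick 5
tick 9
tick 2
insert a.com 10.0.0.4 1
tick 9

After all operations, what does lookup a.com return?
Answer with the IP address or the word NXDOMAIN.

Answer: NXDOMAIN

Derivation:
Op 1: tick 10 -> clock=10.
Op 2: tick 10 -> clock=20.
Op 3: tick 1 -> clock=21.
Op 4: insert b.com -> 10.0.0.1 (expiry=21+1=22). clock=21
Op 5: insert a.com -> 10.0.0.4 (expiry=21+1=22). clock=21
Op 6: tick 5 -> clock=26. purged={a.com,b.com}
Op 7: tick 3 -> clock=29.
Op 8: tick 5 -> clock=34.
Op 9: tick 9 -> clock=43.
Op 10: tick 2 -> clock=45.
Op 11: insert a.com -> 10.0.0.4 (expiry=45+1=46). clock=45
Op 12: tick 9 -> clock=54. purged={a.com}
lookup a.com: not in cache (expired or never inserted)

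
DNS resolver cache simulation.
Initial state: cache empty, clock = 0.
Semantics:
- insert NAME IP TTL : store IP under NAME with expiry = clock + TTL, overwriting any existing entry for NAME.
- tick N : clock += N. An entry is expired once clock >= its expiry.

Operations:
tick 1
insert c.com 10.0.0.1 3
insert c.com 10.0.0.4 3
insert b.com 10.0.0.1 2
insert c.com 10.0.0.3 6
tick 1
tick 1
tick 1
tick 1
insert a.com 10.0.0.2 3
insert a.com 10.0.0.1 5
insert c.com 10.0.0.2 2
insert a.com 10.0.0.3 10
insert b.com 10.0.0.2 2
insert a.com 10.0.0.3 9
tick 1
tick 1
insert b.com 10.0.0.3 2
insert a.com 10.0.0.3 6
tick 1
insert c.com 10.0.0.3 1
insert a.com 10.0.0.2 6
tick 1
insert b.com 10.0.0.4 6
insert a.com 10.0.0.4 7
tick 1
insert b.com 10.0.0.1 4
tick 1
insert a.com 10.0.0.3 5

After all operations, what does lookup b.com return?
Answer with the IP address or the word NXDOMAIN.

Op 1: tick 1 -> clock=1.
Op 2: insert c.com -> 10.0.0.1 (expiry=1+3=4). clock=1
Op 3: insert c.com -> 10.0.0.4 (expiry=1+3=4). clock=1
Op 4: insert b.com -> 10.0.0.1 (expiry=1+2=3). clock=1
Op 5: insert c.com -> 10.0.0.3 (expiry=1+6=7). clock=1
Op 6: tick 1 -> clock=2.
Op 7: tick 1 -> clock=3. purged={b.com}
Op 8: tick 1 -> clock=4.
Op 9: tick 1 -> clock=5.
Op 10: insert a.com -> 10.0.0.2 (expiry=5+3=8). clock=5
Op 11: insert a.com -> 10.0.0.1 (expiry=5+5=10). clock=5
Op 12: insert c.com -> 10.0.0.2 (expiry=5+2=7). clock=5
Op 13: insert a.com -> 10.0.0.3 (expiry=5+10=15). clock=5
Op 14: insert b.com -> 10.0.0.2 (expiry=5+2=7). clock=5
Op 15: insert a.com -> 10.0.0.3 (expiry=5+9=14). clock=5
Op 16: tick 1 -> clock=6.
Op 17: tick 1 -> clock=7. purged={b.com,c.com}
Op 18: insert b.com -> 10.0.0.3 (expiry=7+2=9). clock=7
Op 19: insert a.com -> 10.0.0.3 (expiry=7+6=13). clock=7
Op 20: tick 1 -> clock=8.
Op 21: insert c.com -> 10.0.0.3 (expiry=8+1=9). clock=8
Op 22: insert a.com -> 10.0.0.2 (expiry=8+6=14). clock=8
Op 23: tick 1 -> clock=9. purged={b.com,c.com}
Op 24: insert b.com -> 10.0.0.4 (expiry=9+6=15). clock=9
Op 25: insert a.com -> 10.0.0.4 (expiry=9+7=16). clock=9
Op 26: tick 1 -> clock=10.
Op 27: insert b.com -> 10.0.0.1 (expiry=10+4=14). clock=10
Op 28: tick 1 -> clock=11.
Op 29: insert a.com -> 10.0.0.3 (expiry=11+5=16). clock=11
lookup b.com: present, ip=10.0.0.1 expiry=14 > clock=11

Answer: 10.0.0.1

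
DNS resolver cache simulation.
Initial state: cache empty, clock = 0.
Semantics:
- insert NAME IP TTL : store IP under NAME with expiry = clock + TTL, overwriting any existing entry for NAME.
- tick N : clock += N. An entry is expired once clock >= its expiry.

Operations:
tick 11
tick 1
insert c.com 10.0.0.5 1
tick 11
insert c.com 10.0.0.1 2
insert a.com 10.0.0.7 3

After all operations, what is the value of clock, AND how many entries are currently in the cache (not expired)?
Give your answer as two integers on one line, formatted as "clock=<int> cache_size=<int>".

Op 1: tick 11 -> clock=11.
Op 2: tick 1 -> clock=12.
Op 3: insert c.com -> 10.0.0.5 (expiry=12+1=13). clock=12
Op 4: tick 11 -> clock=23. purged={c.com}
Op 5: insert c.com -> 10.0.0.1 (expiry=23+2=25). clock=23
Op 6: insert a.com -> 10.0.0.7 (expiry=23+3=26). clock=23
Final clock = 23
Final cache (unexpired): {a.com,c.com} -> size=2

Answer: clock=23 cache_size=2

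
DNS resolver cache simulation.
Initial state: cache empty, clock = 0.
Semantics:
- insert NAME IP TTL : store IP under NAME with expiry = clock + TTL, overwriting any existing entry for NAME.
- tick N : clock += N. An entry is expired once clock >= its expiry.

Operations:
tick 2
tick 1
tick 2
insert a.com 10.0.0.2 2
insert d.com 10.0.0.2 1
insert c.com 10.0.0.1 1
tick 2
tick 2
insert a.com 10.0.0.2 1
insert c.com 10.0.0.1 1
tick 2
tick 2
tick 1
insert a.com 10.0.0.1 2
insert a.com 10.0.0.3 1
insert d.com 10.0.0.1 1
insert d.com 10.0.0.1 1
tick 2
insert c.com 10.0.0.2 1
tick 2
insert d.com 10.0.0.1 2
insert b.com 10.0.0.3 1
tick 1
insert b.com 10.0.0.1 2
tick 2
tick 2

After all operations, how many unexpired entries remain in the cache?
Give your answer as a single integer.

Op 1: tick 2 -> clock=2.
Op 2: tick 1 -> clock=3.
Op 3: tick 2 -> clock=5.
Op 4: insert a.com -> 10.0.0.2 (expiry=5+2=7). clock=5
Op 5: insert d.com -> 10.0.0.2 (expiry=5+1=6). clock=5
Op 6: insert c.com -> 10.0.0.1 (expiry=5+1=6). clock=5
Op 7: tick 2 -> clock=7. purged={a.com,c.com,d.com}
Op 8: tick 2 -> clock=9.
Op 9: insert a.com -> 10.0.0.2 (expiry=9+1=10). clock=9
Op 10: insert c.com -> 10.0.0.1 (expiry=9+1=10). clock=9
Op 11: tick 2 -> clock=11. purged={a.com,c.com}
Op 12: tick 2 -> clock=13.
Op 13: tick 1 -> clock=14.
Op 14: insert a.com -> 10.0.0.1 (expiry=14+2=16). clock=14
Op 15: insert a.com -> 10.0.0.3 (expiry=14+1=15). clock=14
Op 16: insert d.com -> 10.0.0.1 (expiry=14+1=15). clock=14
Op 17: insert d.com -> 10.0.0.1 (expiry=14+1=15). clock=14
Op 18: tick 2 -> clock=16. purged={a.com,d.com}
Op 19: insert c.com -> 10.0.0.2 (expiry=16+1=17). clock=16
Op 20: tick 2 -> clock=18. purged={c.com}
Op 21: insert d.com -> 10.0.0.1 (expiry=18+2=20). clock=18
Op 22: insert b.com -> 10.0.0.3 (expiry=18+1=19). clock=18
Op 23: tick 1 -> clock=19. purged={b.com}
Op 24: insert b.com -> 10.0.0.1 (expiry=19+2=21). clock=19
Op 25: tick 2 -> clock=21. purged={b.com,d.com}
Op 26: tick 2 -> clock=23.
Final cache (unexpired): {} -> size=0

Answer: 0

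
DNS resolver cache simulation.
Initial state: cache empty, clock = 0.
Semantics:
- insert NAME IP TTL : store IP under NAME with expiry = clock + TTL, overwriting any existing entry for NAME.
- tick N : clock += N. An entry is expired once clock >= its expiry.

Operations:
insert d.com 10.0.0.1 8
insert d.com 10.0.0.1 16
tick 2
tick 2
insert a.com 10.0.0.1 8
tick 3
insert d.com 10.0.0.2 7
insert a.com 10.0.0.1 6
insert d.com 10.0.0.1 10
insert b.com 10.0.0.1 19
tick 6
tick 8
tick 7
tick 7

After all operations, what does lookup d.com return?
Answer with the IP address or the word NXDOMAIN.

Answer: NXDOMAIN

Derivation:
Op 1: insert d.com -> 10.0.0.1 (expiry=0+8=8). clock=0
Op 2: insert d.com -> 10.0.0.1 (expiry=0+16=16). clock=0
Op 3: tick 2 -> clock=2.
Op 4: tick 2 -> clock=4.
Op 5: insert a.com -> 10.0.0.1 (expiry=4+8=12). clock=4
Op 6: tick 3 -> clock=7.
Op 7: insert d.com -> 10.0.0.2 (expiry=7+7=14). clock=7
Op 8: insert a.com -> 10.0.0.1 (expiry=7+6=13). clock=7
Op 9: insert d.com -> 10.0.0.1 (expiry=7+10=17). clock=7
Op 10: insert b.com -> 10.0.0.1 (expiry=7+19=26). clock=7
Op 11: tick 6 -> clock=13. purged={a.com}
Op 12: tick 8 -> clock=21. purged={d.com}
Op 13: tick 7 -> clock=28. purged={b.com}
Op 14: tick 7 -> clock=35.
lookup d.com: not in cache (expired or never inserted)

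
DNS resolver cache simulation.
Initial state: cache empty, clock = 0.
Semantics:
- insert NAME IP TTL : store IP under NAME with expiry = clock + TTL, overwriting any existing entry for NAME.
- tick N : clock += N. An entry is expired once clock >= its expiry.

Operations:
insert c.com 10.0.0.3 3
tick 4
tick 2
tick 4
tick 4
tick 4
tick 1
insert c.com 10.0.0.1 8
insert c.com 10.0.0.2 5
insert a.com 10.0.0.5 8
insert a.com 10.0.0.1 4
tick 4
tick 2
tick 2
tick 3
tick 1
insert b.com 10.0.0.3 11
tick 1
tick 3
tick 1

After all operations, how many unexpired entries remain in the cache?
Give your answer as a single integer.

Answer: 1

Derivation:
Op 1: insert c.com -> 10.0.0.3 (expiry=0+3=3). clock=0
Op 2: tick 4 -> clock=4. purged={c.com}
Op 3: tick 2 -> clock=6.
Op 4: tick 4 -> clock=10.
Op 5: tick 4 -> clock=14.
Op 6: tick 4 -> clock=18.
Op 7: tick 1 -> clock=19.
Op 8: insert c.com -> 10.0.0.1 (expiry=19+8=27). clock=19
Op 9: insert c.com -> 10.0.0.2 (expiry=19+5=24). clock=19
Op 10: insert a.com -> 10.0.0.5 (expiry=19+8=27). clock=19
Op 11: insert a.com -> 10.0.0.1 (expiry=19+4=23). clock=19
Op 12: tick 4 -> clock=23. purged={a.com}
Op 13: tick 2 -> clock=25. purged={c.com}
Op 14: tick 2 -> clock=27.
Op 15: tick 3 -> clock=30.
Op 16: tick 1 -> clock=31.
Op 17: insert b.com -> 10.0.0.3 (expiry=31+11=42). clock=31
Op 18: tick 1 -> clock=32.
Op 19: tick 3 -> clock=35.
Op 20: tick 1 -> clock=36.
Final cache (unexpired): {b.com} -> size=1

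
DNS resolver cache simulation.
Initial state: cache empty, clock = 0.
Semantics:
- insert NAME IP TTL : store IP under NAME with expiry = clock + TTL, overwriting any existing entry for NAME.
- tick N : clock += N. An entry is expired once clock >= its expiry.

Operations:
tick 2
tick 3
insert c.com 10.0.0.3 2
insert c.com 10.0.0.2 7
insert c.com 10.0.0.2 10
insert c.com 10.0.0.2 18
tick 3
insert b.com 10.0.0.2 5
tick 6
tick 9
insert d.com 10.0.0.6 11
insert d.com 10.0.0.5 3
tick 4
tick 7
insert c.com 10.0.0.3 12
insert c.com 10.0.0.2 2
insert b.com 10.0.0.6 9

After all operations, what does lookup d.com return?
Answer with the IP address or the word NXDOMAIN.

Answer: NXDOMAIN

Derivation:
Op 1: tick 2 -> clock=2.
Op 2: tick 3 -> clock=5.
Op 3: insert c.com -> 10.0.0.3 (expiry=5+2=7). clock=5
Op 4: insert c.com -> 10.0.0.2 (expiry=5+7=12). clock=5
Op 5: insert c.com -> 10.0.0.2 (expiry=5+10=15). clock=5
Op 6: insert c.com -> 10.0.0.2 (expiry=5+18=23). clock=5
Op 7: tick 3 -> clock=8.
Op 8: insert b.com -> 10.0.0.2 (expiry=8+5=13). clock=8
Op 9: tick 6 -> clock=14. purged={b.com}
Op 10: tick 9 -> clock=23. purged={c.com}
Op 11: insert d.com -> 10.0.0.6 (expiry=23+11=34). clock=23
Op 12: insert d.com -> 10.0.0.5 (expiry=23+3=26). clock=23
Op 13: tick 4 -> clock=27. purged={d.com}
Op 14: tick 7 -> clock=34.
Op 15: insert c.com -> 10.0.0.3 (expiry=34+12=46). clock=34
Op 16: insert c.com -> 10.0.0.2 (expiry=34+2=36). clock=34
Op 17: insert b.com -> 10.0.0.6 (expiry=34+9=43). clock=34
lookup d.com: not in cache (expired or never inserted)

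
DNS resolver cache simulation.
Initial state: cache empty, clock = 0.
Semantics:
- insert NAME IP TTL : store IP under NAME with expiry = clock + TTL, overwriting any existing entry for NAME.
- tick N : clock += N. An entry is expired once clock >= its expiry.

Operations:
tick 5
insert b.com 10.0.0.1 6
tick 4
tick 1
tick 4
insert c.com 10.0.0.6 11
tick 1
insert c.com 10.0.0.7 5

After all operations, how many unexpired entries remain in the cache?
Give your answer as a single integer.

Answer: 1

Derivation:
Op 1: tick 5 -> clock=5.
Op 2: insert b.com -> 10.0.0.1 (expiry=5+6=11). clock=5
Op 3: tick 4 -> clock=9.
Op 4: tick 1 -> clock=10.
Op 5: tick 4 -> clock=14. purged={b.com}
Op 6: insert c.com -> 10.0.0.6 (expiry=14+11=25). clock=14
Op 7: tick 1 -> clock=15.
Op 8: insert c.com -> 10.0.0.7 (expiry=15+5=20). clock=15
Final cache (unexpired): {c.com} -> size=1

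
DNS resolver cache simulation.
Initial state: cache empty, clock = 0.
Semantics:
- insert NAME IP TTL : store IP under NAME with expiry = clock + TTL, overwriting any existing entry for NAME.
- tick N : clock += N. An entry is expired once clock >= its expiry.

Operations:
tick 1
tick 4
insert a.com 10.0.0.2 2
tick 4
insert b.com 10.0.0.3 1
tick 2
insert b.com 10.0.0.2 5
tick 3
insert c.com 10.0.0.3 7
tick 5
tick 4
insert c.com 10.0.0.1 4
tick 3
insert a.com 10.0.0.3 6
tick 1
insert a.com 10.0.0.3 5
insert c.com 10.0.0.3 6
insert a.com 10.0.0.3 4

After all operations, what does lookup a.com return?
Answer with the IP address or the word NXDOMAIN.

Op 1: tick 1 -> clock=1.
Op 2: tick 4 -> clock=5.
Op 3: insert a.com -> 10.0.0.2 (expiry=5+2=7). clock=5
Op 4: tick 4 -> clock=9. purged={a.com}
Op 5: insert b.com -> 10.0.0.3 (expiry=9+1=10). clock=9
Op 6: tick 2 -> clock=11. purged={b.com}
Op 7: insert b.com -> 10.0.0.2 (expiry=11+5=16). clock=11
Op 8: tick 3 -> clock=14.
Op 9: insert c.com -> 10.0.0.3 (expiry=14+7=21). clock=14
Op 10: tick 5 -> clock=19. purged={b.com}
Op 11: tick 4 -> clock=23. purged={c.com}
Op 12: insert c.com -> 10.0.0.1 (expiry=23+4=27). clock=23
Op 13: tick 3 -> clock=26.
Op 14: insert a.com -> 10.0.0.3 (expiry=26+6=32). clock=26
Op 15: tick 1 -> clock=27. purged={c.com}
Op 16: insert a.com -> 10.0.0.3 (expiry=27+5=32). clock=27
Op 17: insert c.com -> 10.0.0.3 (expiry=27+6=33). clock=27
Op 18: insert a.com -> 10.0.0.3 (expiry=27+4=31). clock=27
lookup a.com: present, ip=10.0.0.3 expiry=31 > clock=27

Answer: 10.0.0.3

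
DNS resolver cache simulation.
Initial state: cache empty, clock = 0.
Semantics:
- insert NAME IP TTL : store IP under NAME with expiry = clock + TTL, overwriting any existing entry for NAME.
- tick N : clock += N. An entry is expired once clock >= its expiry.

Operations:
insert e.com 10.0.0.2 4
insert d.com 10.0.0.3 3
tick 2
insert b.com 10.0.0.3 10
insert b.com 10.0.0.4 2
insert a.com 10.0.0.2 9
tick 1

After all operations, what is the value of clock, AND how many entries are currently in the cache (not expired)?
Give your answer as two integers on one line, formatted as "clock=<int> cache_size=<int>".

Op 1: insert e.com -> 10.0.0.2 (expiry=0+4=4). clock=0
Op 2: insert d.com -> 10.0.0.3 (expiry=0+3=3). clock=0
Op 3: tick 2 -> clock=2.
Op 4: insert b.com -> 10.0.0.3 (expiry=2+10=12). clock=2
Op 5: insert b.com -> 10.0.0.4 (expiry=2+2=4). clock=2
Op 6: insert a.com -> 10.0.0.2 (expiry=2+9=11). clock=2
Op 7: tick 1 -> clock=3. purged={d.com}
Final clock = 3
Final cache (unexpired): {a.com,b.com,e.com} -> size=3

Answer: clock=3 cache_size=3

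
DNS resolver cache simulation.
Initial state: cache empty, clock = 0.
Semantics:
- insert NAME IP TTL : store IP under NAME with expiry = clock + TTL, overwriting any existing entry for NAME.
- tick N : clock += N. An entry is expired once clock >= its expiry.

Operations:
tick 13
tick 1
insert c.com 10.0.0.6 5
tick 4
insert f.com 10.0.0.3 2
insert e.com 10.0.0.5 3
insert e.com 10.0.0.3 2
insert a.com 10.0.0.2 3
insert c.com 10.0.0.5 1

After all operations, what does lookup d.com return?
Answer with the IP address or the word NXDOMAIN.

Answer: NXDOMAIN

Derivation:
Op 1: tick 13 -> clock=13.
Op 2: tick 1 -> clock=14.
Op 3: insert c.com -> 10.0.0.6 (expiry=14+5=19). clock=14
Op 4: tick 4 -> clock=18.
Op 5: insert f.com -> 10.0.0.3 (expiry=18+2=20). clock=18
Op 6: insert e.com -> 10.0.0.5 (expiry=18+3=21). clock=18
Op 7: insert e.com -> 10.0.0.3 (expiry=18+2=20). clock=18
Op 8: insert a.com -> 10.0.0.2 (expiry=18+3=21). clock=18
Op 9: insert c.com -> 10.0.0.5 (expiry=18+1=19). clock=18
lookup d.com: not in cache (expired or never inserted)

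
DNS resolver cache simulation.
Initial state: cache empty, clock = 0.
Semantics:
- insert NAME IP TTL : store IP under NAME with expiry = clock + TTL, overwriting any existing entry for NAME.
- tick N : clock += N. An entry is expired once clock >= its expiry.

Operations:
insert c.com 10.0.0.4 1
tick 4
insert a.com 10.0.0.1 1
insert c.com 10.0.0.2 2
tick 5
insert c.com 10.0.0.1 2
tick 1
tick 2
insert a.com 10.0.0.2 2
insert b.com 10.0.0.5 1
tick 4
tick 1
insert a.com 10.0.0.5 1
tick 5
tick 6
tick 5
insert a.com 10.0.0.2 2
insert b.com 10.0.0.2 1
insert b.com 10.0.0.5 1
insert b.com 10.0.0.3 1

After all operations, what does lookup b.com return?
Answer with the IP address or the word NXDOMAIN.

Op 1: insert c.com -> 10.0.0.4 (expiry=0+1=1). clock=0
Op 2: tick 4 -> clock=4. purged={c.com}
Op 3: insert a.com -> 10.0.0.1 (expiry=4+1=5). clock=4
Op 4: insert c.com -> 10.0.0.2 (expiry=4+2=6). clock=4
Op 5: tick 5 -> clock=9. purged={a.com,c.com}
Op 6: insert c.com -> 10.0.0.1 (expiry=9+2=11). clock=9
Op 7: tick 1 -> clock=10.
Op 8: tick 2 -> clock=12. purged={c.com}
Op 9: insert a.com -> 10.0.0.2 (expiry=12+2=14). clock=12
Op 10: insert b.com -> 10.0.0.5 (expiry=12+1=13). clock=12
Op 11: tick 4 -> clock=16. purged={a.com,b.com}
Op 12: tick 1 -> clock=17.
Op 13: insert a.com -> 10.0.0.5 (expiry=17+1=18). clock=17
Op 14: tick 5 -> clock=22. purged={a.com}
Op 15: tick 6 -> clock=28.
Op 16: tick 5 -> clock=33.
Op 17: insert a.com -> 10.0.0.2 (expiry=33+2=35). clock=33
Op 18: insert b.com -> 10.0.0.2 (expiry=33+1=34). clock=33
Op 19: insert b.com -> 10.0.0.5 (expiry=33+1=34). clock=33
Op 20: insert b.com -> 10.0.0.3 (expiry=33+1=34). clock=33
lookup b.com: present, ip=10.0.0.3 expiry=34 > clock=33

Answer: 10.0.0.3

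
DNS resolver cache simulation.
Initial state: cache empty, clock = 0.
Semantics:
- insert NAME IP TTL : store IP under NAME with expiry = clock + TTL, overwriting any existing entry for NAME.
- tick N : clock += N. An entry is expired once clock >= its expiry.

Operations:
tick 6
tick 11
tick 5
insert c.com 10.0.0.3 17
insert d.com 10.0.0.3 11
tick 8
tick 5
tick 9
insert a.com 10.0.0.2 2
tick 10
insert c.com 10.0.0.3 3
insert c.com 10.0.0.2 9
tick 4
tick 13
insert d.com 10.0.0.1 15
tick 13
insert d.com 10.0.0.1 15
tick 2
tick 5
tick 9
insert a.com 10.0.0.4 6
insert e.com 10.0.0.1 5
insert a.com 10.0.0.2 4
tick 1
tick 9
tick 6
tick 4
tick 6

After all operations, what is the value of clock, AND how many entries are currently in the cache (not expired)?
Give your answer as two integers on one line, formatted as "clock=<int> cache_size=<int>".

Answer: clock=126 cache_size=0

Derivation:
Op 1: tick 6 -> clock=6.
Op 2: tick 11 -> clock=17.
Op 3: tick 5 -> clock=22.
Op 4: insert c.com -> 10.0.0.3 (expiry=22+17=39). clock=22
Op 5: insert d.com -> 10.0.0.3 (expiry=22+11=33). clock=22
Op 6: tick 8 -> clock=30.
Op 7: tick 5 -> clock=35. purged={d.com}
Op 8: tick 9 -> clock=44. purged={c.com}
Op 9: insert a.com -> 10.0.0.2 (expiry=44+2=46). clock=44
Op 10: tick 10 -> clock=54. purged={a.com}
Op 11: insert c.com -> 10.0.0.3 (expiry=54+3=57). clock=54
Op 12: insert c.com -> 10.0.0.2 (expiry=54+9=63). clock=54
Op 13: tick 4 -> clock=58.
Op 14: tick 13 -> clock=71. purged={c.com}
Op 15: insert d.com -> 10.0.0.1 (expiry=71+15=86). clock=71
Op 16: tick 13 -> clock=84.
Op 17: insert d.com -> 10.0.0.1 (expiry=84+15=99). clock=84
Op 18: tick 2 -> clock=86.
Op 19: tick 5 -> clock=91.
Op 20: tick 9 -> clock=100. purged={d.com}
Op 21: insert a.com -> 10.0.0.4 (expiry=100+6=106). clock=100
Op 22: insert e.com -> 10.0.0.1 (expiry=100+5=105). clock=100
Op 23: insert a.com -> 10.0.0.2 (expiry=100+4=104). clock=100
Op 24: tick 1 -> clock=101.
Op 25: tick 9 -> clock=110. purged={a.com,e.com}
Op 26: tick 6 -> clock=116.
Op 27: tick 4 -> clock=120.
Op 28: tick 6 -> clock=126.
Final clock = 126
Final cache (unexpired): {} -> size=0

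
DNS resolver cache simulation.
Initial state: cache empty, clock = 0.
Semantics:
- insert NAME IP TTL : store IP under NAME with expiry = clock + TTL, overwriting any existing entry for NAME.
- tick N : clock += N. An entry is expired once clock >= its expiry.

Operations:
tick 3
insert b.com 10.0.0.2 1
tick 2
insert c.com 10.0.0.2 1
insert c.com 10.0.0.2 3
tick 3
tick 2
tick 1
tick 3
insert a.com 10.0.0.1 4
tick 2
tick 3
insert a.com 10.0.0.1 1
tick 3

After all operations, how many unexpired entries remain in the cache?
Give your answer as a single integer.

Answer: 0

Derivation:
Op 1: tick 3 -> clock=3.
Op 2: insert b.com -> 10.0.0.2 (expiry=3+1=4). clock=3
Op 3: tick 2 -> clock=5. purged={b.com}
Op 4: insert c.com -> 10.0.0.2 (expiry=5+1=6). clock=5
Op 5: insert c.com -> 10.0.0.2 (expiry=5+3=8). clock=5
Op 6: tick 3 -> clock=8. purged={c.com}
Op 7: tick 2 -> clock=10.
Op 8: tick 1 -> clock=11.
Op 9: tick 3 -> clock=14.
Op 10: insert a.com -> 10.0.0.1 (expiry=14+4=18). clock=14
Op 11: tick 2 -> clock=16.
Op 12: tick 3 -> clock=19. purged={a.com}
Op 13: insert a.com -> 10.0.0.1 (expiry=19+1=20). clock=19
Op 14: tick 3 -> clock=22. purged={a.com}
Final cache (unexpired): {} -> size=0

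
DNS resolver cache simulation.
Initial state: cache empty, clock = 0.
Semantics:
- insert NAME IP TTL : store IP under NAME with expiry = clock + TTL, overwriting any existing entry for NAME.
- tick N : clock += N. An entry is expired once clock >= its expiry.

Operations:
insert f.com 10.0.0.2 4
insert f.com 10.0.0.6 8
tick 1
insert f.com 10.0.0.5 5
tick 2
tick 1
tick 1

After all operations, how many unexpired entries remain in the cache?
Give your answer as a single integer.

Answer: 1

Derivation:
Op 1: insert f.com -> 10.0.0.2 (expiry=0+4=4). clock=0
Op 2: insert f.com -> 10.0.0.6 (expiry=0+8=8). clock=0
Op 3: tick 1 -> clock=1.
Op 4: insert f.com -> 10.0.0.5 (expiry=1+5=6). clock=1
Op 5: tick 2 -> clock=3.
Op 6: tick 1 -> clock=4.
Op 7: tick 1 -> clock=5.
Final cache (unexpired): {f.com} -> size=1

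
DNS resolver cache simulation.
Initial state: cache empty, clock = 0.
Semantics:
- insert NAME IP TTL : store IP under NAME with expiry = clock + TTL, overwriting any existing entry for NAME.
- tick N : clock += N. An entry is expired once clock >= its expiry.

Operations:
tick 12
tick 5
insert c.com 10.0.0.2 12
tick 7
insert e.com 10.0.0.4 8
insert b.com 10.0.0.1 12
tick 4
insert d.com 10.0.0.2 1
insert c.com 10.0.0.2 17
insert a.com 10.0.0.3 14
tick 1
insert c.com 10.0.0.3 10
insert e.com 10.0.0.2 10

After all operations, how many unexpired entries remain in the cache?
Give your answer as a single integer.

Answer: 4

Derivation:
Op 1: tick 12 -> clock=12.
Op 2: tick 5 -> clock=17.
Op 3: insert c.com -> 10.0.0.2 (expiry=17+12=29). clock=17
Op 4: tick 7 -> clock=24.
Op 5: insert e.com -> 10.0.0.4 (expiry=24+8=32). clock=24
Op 6: insert b.com -> 10.0.0.1 (expiry=24+12=36). clock=24
Op 7: tick 4 -> clock=28.
Op 8: insert d.com -> 10.0.0.2 (expiry=28+1=29). clock=28
Op 9: insert c.com -> 10.0.0.2 (expiry=28+17=45). clock=28
Op 10: insert a.com -> 10.0.0.3 (expiry=28+14=42). clock=28
Op 11: tick 1 -> clock=29. purged={d.com}
Op 12: insert c.com -> 10.0.0.3 (expiry=29+10=39). clock=29
Op 13: insert e.com -> 10.0.0.2 (expiry=29+10=39). clock=29
Final cache (unexpired): {a.com,b.com,c.com,e.com} -> size=4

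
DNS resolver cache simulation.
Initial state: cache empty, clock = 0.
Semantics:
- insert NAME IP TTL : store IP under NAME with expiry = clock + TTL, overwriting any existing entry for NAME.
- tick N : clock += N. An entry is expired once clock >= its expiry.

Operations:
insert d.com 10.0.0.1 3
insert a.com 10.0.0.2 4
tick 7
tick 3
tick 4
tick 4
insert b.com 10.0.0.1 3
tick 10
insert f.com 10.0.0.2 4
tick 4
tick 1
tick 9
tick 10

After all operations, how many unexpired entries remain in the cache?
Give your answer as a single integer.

Answer: 0

Derivation:
Op 1: insert d.com -> 10.0.0.1 (expiry=0+3=3). clock=0
Op 2: insert a.com -> 10.0.0.2 (expiry=0+4=4). clock=0
Op 3: tick 7 -> clock=7. purged={a.com,d.com}
Op 4: tick 3 -> clock=10.
Op 5: tick 4 -> clock=14.
Op 6: tick 4 -> clock=18.
Op 7: insert b.com -> 10.0.0.1 (expiry=18+3=21). clock=18
Op 8: tick 10 -> clock=28. purged={b.com}
Op 9: insert f.com -> 10.0.0.2 (expiry=28+4=32). clock=28
Op 10: tick 4 -> clock=32. purged={f.com}
Op 11: tick 1 -> clock=33.
Op 12: tick 9 -> clock=42.
Op 13: tick 10 -> clock=52.
Final cache (unexpired): {} -> size=0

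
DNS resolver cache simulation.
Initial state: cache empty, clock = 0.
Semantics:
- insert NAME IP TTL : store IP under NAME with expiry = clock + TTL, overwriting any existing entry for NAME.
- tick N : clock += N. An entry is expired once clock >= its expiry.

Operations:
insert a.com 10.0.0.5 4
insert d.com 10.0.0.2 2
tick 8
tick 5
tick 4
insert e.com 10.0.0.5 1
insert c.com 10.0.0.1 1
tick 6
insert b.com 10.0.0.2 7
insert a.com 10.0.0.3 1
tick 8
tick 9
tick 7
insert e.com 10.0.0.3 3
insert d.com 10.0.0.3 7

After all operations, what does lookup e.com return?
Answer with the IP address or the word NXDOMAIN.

Answer: 10.0.0.3

Derivation:
Op 1: insert a.com -> 10.0.0.5 (expiry=0+4=4). clock=0
Op 2: insert d.com -> 10.0.0.2 (expiry=0+2=2). clock=0
Op 3: tick 8 -> clock=8. purged={a.com,d.com}
Op 4: tick 5 -> clock=13.
Op 5: tick 4 -> clock=17.
Op 6: insert e.com -> 10.0.0.5 (expiry=17+1=18). clock=17
Op 7: insert c.com -> 10.0.0.1 (expiry=17+1=18). clock=17
Op 8: tick 6 -> clock=23. purged={c.com,e.com}
Op 9: insert b.com -> 10.0.0.2 (expiry=23+7=30). clock=23
Op 10: insert a.com -> 10.0.0.3 (expiry=23+1=24). clock=23
Op 11: tick 8 -> clock=31. purged={a.com,b.com}
Op 12: tick 9 -> clock=40.
Op 13: tick 7 -> clock=47.
Op 14: insert e.com -> 10.0.0.3 (expiry=47+3=50). clock=47
Op 15: insert d.com -> 10.0.0.3 (expiry=47+7=54). clock=47
lookup e.com: present, ip=10.0.0.3 expiry=50 > clock=47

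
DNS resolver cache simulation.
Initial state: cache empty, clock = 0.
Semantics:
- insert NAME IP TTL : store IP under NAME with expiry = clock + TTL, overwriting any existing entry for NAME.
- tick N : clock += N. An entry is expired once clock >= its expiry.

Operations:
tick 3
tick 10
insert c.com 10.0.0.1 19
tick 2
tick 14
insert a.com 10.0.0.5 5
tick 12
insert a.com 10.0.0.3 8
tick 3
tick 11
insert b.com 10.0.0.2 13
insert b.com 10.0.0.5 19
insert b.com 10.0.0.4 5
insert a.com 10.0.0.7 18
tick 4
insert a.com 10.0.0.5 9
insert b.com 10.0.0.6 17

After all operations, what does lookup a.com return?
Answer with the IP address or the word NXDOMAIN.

Op 1: tick 3 -> clock=3.
Op 2: tick 10 -> clock=13.
Op 3: insert c.com -> 10.0.0.1 (expiry=13+19=32). clock=13
Op 4: tick 2 -> clock=15.
Op 5: tick 14 -> clock=29.
Op 6: insert a.com -> 10.0.0.5 (expiry=29+5=34). clock=29
Op 7: tick 12 -> clock=41. purged={a.com,c.com}
Op 8: insert a.com -> 10.0.0.3 (expiry=41+8=49). clock=41
Op 9: tick 3 -> clock=44.
Op 10: tick 11 -> clock=55. purged={a.com}
Op 11: insert b.com -> 10.0.0.2 (expiry=55+13=68). clock=55
Op 12: insert b.com -> 10.0.0.5 (expiry=55+19=74). clock=55
Op 13: insert b.com -> 10.0.0.4 (expiry=55+5=60). clock=55
Op 14: insert a.com -> 10.0.0.7 (expiry=55+18=73). clock=55
Op 15: tick 4 -> clock=59.
Op 16: insert a.com -> 10.0.0.5 (expiry=59+9=68). clock=59
Op 17: insert b.com -> 10.0.0.6 (expiry=59+17=76). clock=59
lookup a.com: present, ip=10.0.0.5 expiry=68 > clock=59

Answer: 10.0.0.5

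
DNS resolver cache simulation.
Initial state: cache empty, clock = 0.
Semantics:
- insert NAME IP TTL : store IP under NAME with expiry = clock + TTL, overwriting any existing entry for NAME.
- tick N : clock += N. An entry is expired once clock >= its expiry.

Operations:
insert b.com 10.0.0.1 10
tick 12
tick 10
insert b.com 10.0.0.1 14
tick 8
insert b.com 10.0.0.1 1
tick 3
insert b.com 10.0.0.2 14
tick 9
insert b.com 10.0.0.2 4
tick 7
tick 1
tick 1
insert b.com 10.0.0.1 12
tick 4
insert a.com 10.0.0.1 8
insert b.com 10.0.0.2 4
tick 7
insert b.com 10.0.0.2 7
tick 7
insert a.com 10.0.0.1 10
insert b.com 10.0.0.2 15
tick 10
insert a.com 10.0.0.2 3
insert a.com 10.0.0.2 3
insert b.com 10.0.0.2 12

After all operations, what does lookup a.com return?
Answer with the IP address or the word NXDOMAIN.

Answer: 10.0.0.2

Derivation:
Op 1: insert b.com -> 10.0.0.1 (expiry=0+10=10). clock=0
Op 2: tick 12 -> clock=12. purged={b.com}
Op 3: tick 10 -> clock=22.
Op 4: insert b.com -> 10.0.0.1 (expiry=22+14=36). clock=22
Op 5: tick 8 -> clock=30.
Op 6: insert b.com -> 10.0.0.1 (expiry=30+1=31). clock=30
Op 7: tick 3 -> clock=33. purged={b.com}
Op 8: insert b.com -> 10.0.0.2 (expiry=33+14=47). clock=33
Op 9: tick 9 -> clock=42.
Op 10: insert b.com -> 10.0.0.2 (expiry=42+4=46). clock=42
Op 11: tick 7 -> clock=49. purged={b.com}
Op 12: tick 1 -> clock=50.
Op 13: tick 1 -> clock=51.
Op 14: insert b.com -> 10.0.0.1 (expiry=51+12=63). clock=51
Op 15: tick 4 -> clock=55.
Op 16: insert a.com -> 10.0.0.1 (expiry=55+8=63). clock=55
Op 17: insert b.com -> 10.0.0.2 (expiry=55+4=59). clock=55
Op 18: tick 7 -> clock=62. purged={b.com}
Op 19: insert b.com -> 10.0.0.2 (expiry=62+7=69). clock=62
Op 20: tick 7 -> clock=69. purged={a.com,b.com}
Op 21: insert a.com -> 10.0.0.1 (expiry=69+10=79). clock=69
Op 22: insert b.com -> 10.0.0.2 (expiry=69+15=84). clock=69
Op 23: tick 10 -> clock=79. purged={a.com}
Op 24: insert a.com -> 10.0.0.2 (expiry=79+3=82). clock=79
Op 25: insert a.com -> 10.0.0.2 (expiry=79+3=82). clock=79
Op 26: insert b.com -> 10.0.0.2 (expiry=79+12=91). clock=79
lookup a.com: present, ip=10.0.0.2 expiry=82 > clock=79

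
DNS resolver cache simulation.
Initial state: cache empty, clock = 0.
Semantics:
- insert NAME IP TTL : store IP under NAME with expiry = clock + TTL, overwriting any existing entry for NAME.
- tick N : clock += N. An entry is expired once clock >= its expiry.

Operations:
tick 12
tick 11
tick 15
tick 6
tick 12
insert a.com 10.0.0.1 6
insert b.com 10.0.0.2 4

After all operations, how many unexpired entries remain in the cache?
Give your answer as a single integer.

Op 1: tick 12 -> clock=12.
Op 2: tick 11 -> clock=23.
Op 3: tick 15 -> clock=38.
Op 4: tick 6 -> clock=44.
Op 5: tick 12 -> clock=56.
Op 6: insert a.com -> 10.0.0.1 (expiry=56+6=62). clock=56
Op 7: insert b.com -> 10.0.0.2 (expiry=56+4=60). clock=56
Final cache (unexpired): {a.com,b.com} -> size=2

Answer: 2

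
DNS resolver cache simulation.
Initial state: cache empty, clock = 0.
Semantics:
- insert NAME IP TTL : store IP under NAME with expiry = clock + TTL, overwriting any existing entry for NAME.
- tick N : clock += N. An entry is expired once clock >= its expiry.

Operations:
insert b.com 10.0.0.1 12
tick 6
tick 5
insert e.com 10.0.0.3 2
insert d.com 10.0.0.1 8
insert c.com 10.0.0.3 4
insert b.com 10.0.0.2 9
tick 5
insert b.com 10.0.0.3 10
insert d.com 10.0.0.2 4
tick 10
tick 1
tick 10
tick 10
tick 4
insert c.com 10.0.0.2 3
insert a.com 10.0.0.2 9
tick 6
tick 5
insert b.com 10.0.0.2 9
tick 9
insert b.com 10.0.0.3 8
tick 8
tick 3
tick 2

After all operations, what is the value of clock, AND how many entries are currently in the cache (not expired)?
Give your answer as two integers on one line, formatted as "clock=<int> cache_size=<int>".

Answer: clock=84 cache_size=0

Derivation:
Op 1: insert b.com -> 10.0.0.1 (expiry=0+12=12). clock=0
Op 2: tick 6 -> clock=6.
Op 3: tick 5 -> clock=11.
Op 4: insert e.com -> 10.0.0.3 (expiry=11+2=13). clock=11
Op 5: insert d.com -> 10.0.0.1 (expiry=11+8=19). clock=11
Op 6: insert c.com -> 10.0.0.3 (expiry=11+4=15). clock=11
Op 7: insert b.com -> 10.0.0.2 (expiry=11+9=20). clock=11
Op 8: tick 5 -> clock=16. purged={c.com,e.com}
Op 9: insert b.com -> 10.0.0.3 (expiry=16+10=26). clock=16
Op 10: insert d.com -> 10.0.0.2 (expiry=16+4=20). clock=16
Op 11: tick 10 -> clock=26. purged={b.com,d.com}
Op 12: tick 1 -> clock=27.
Op 13: tick 10 -> clock=37.
Op 14: tick 10 -> clock=47.
Op 15: tick 4 -> clock=51.
Op 16: insert c.com -> 10.0.0.2 (expiry=51+3=54). clock=51
Op 17: insert a.com -> 10.0.0.2 (expiry=51+9=60). clock=51
Op 18: tick 6 -> clock=57. purged={c.com}
Op 19: tick 5 -> clock=62. purged={a.com}
Op 20: insert b.com -> 10.0.0.2 (expiry=62+9=71). clock=62
Op 21: tick 9 -> clock=71. purged={b.com}
Op 22: insert b.com -> 10.0.0.3 (expiry=71+8=79). clock=71
Op 23: tick 8 -> clock=79. purged={b.com}
Op 24: tick 3 -> clock=82.
Op 25: tick 2 -> clock=84.
Final clock = 84
Final cache (unexpired): {} -> size=0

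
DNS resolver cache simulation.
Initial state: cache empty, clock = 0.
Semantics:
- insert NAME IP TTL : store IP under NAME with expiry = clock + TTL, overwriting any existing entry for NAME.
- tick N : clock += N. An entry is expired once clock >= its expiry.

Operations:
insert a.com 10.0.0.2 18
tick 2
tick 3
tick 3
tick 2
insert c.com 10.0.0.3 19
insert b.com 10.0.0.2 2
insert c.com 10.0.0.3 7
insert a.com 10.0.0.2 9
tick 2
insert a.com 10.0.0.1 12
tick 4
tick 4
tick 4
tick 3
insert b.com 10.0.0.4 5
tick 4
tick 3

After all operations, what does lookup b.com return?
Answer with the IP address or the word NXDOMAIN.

Op 1: insert a.com -> 10.0.0.2 (expiry=0+18=18). clock=0
Op 2: tick 2 -> clock=2.
Op 3: tick 3 -> clock=5.
Op 4: tick 3 -> clock=8.
Op 5: tick 2 -> clock=10.
Op 6: insert c.com -> 10.0.0.3 (expiry=10+19=29). clock=10
Op 7: insert b.com -> 10.0.0.2 (expiry=10+2=12). clock=10
Op 8: insert c.com -> 10.0.0.3 (expiry=10+7=17). clock=10
Op 9: insert a.com -> 10.0.0.2 (expiry=10+9=19). clock=10
Op 10: tick 2 -> clock=12. purged={b.com}
Op 11: insert a.com -> 10.0.0.1 (expiry=12+12=24). clock=12
Op 12: tick 4 -> clock=16.
Op 13: tick 4 -> clock=20. purged={c.com}
Op 14: tick 4 -> clock=24. purged={a.com}
Op 15: tick 3 -> clock=27.
Op 16: insert b.com -> 10.0.0.4 (expiry=27+5=32). clock=27
Op 17: tick 4 -> clock=31.
Op 18: tick 3 -> clock=34. purged={b.com}
lookup b.com: not in cache (expired or never inserted)

Answer: NXDOMAIN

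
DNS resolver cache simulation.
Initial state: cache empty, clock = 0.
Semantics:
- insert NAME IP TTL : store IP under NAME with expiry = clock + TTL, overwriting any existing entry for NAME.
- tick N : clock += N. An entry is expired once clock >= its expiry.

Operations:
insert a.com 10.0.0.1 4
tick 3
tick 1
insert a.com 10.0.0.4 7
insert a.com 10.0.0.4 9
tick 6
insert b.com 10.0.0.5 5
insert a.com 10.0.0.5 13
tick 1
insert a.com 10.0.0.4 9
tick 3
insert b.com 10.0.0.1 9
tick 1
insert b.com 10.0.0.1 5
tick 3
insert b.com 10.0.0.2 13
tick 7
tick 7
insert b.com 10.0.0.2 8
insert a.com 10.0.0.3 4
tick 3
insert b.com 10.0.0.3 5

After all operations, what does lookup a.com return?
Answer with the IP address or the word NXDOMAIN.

Answer: 10.0.0.3

Derivation:
Op 1: insert a.com -> 10.0.0.1 (expiry=0+4=4). clock=0
Op 2: tick 3 -> clock=3.
Op 3: tick 1 -> clock=4. purged={a.com}
Op 4: insert a.com -> 10.0.0.4 (expiry=4+7=11). clock=4
Op 5: insert a.com -> 10.0.0.4 (expiry=4+9=13). clock=4
Op 6: tick 6 -> clock=10.
Op 7: insert b.com -> 10.0.0.5 (expiry=10+5=15). clock=10
Op 8: insert a.com -> 10.0.0.5 (expiry=10+13=23). clock=10
Op 9: tick 1 -> clock=11.
Op 10: insert a.com -> 10.0.0.4 (expiry=11+9=20). clock=11
Op 11: tick 3 -> clock=14.
Op 12: insert b.com -> 10.0.0.1 (expiry=14+9=23). clock=14
Op 13: tick 1 -> clock=15.
Op 14: insert b.com -> 10.0.0.1 (expiry=15+5=20). clock=15
Op 15: tick 3 -> clock=18.
Op 16: insert b.com -> 10.0.0.2 (expiry=18+13=31). clock=18
Op 17: tick 7 -> clock=25. purged={a.com}
Op 18: tick 7 -> clock=32. purged={b.com}
Op 19: insert b.com -> 10.0.0.2 (expiry=32+8=40). clock=32
Op 20: insert a.com -> 10.0.0.3 (expiry=32+4=36). clock=32
Op 21: tick 3 -> clock=35.
Op 22: insert b.com -> 10.0.0.3 (expiry=35+5=40). clock=35
lookup a.com: present, ip=10.0.0.3 expiry=36 > clock=35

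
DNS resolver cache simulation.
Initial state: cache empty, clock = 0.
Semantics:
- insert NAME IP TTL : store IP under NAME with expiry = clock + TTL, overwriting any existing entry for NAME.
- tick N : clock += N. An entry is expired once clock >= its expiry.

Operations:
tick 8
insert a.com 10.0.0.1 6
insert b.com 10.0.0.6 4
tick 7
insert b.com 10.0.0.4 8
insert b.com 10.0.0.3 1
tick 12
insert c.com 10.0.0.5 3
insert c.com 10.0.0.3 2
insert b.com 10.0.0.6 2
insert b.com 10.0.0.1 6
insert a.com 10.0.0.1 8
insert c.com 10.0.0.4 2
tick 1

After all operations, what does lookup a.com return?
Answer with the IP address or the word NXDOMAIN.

Answer: 10.0.0.1

Derivation:
Op 1: tick 8 -> clock=8.
Op 2: insert a.com -> 10.0.0.1 (expiry=8+6=14). clock=8
Op 3: insert b.com -> 10.0.0.6 (expiry=8+4=12). clock=8
Op 4: tick 7 -> clock=15. purged={a.com,b.com}
Op 5: insert b.com -> 10.0.0.4 (expiry=15+8=23). clock=15
Op 6: insert b.com -> 10.0.0.3 (expiry=15+1=16). clock=15
Op 7: tick 12 -> clock=27. purged={b.com}
Op 8: insert c.com -> 10.0.0.5 (expiry=27+3=30). clock=27
Op 9: insert c.com -> 10.0.0.3 (expiry=27+2=29). clock=27
Op 10: insert b.com -> 10.0.0.6 (expiry=27+2=29). clock=27
Op 11: insert b.com -> 10.0.0.1 (expiry=27+6=33). clock=27
Op 12: insert a.com -> 10.0.0.1 (expiry=27+8=35). clock=27
Op 13: insert c.com -> 10.0.0.4 (expiry=27+2=29). clock=27
Op 14: tick 1 -> clock=28.
lookup a.com: present, ip=10.0.0.1 expiry=35 > clock=28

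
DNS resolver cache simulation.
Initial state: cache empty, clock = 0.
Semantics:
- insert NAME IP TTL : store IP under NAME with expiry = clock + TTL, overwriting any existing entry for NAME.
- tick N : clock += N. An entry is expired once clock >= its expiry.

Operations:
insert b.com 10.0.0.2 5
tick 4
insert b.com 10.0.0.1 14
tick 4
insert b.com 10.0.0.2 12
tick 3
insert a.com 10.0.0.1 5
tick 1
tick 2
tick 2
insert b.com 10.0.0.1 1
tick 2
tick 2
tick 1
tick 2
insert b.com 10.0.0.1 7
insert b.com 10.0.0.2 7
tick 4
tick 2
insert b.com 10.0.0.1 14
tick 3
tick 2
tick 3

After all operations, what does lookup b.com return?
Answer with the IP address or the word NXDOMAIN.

Answer: 10.0.0.1

Derivation:
Op 1: insert b.com -> 10.0.0.2 (expiry=0+5=5). clock=0
Op 2: tick 4 -> clock=4.
Op 3: insert b.com -> 10.0.0.1 (expiry=4+14=18). clock=4
Op 4: tick 4 -> clock=8.
Op 5: insert b.com -> 10.0.0.2 (expiry=8+12=20). clock=8
Op 6: tick 3 -> clock=11.
Op 7: insert a.com -> 10.0.0.1 (expiry=11+5=16). clock=11
Op 8: tick 1 -> clock=12.
Op 9: tick 2 -> clock=14.
Op 10: tick 2 -> clock=16. purged={a.com}
Op 11: insert b.com -> 10.0.0.1 (expiry=16+1=17). clock=16
Op 12: tick 2 -> clock=18. purged={b.com}
Op 13: tick 2 -> clock=20.
Op 14: tick 1 -> clock=21.
Op 15: tick 2 -> clock=23.
Op 16: insert b.com -> 10.0.0.1 (expiry=23+7=30). clock=23
Op 17: insert b.com -> 10.0.0.2 (expiry=23+7=30). clock=23
Op 18: tick 4 -> clock=27.
Op 19: tick 2 -> clock=29.
Op 20: insert b.com -> 10.0.0.1 (expiry=29+14=43). clock=29
Op 21: tick 3 -> clock=32.
Op 22: tick 2 -> clock=34.
Op 23: tick 3 -> clock=37.
lookup b.com: present, ip=10.0.0.1 expiry=43 > clock=37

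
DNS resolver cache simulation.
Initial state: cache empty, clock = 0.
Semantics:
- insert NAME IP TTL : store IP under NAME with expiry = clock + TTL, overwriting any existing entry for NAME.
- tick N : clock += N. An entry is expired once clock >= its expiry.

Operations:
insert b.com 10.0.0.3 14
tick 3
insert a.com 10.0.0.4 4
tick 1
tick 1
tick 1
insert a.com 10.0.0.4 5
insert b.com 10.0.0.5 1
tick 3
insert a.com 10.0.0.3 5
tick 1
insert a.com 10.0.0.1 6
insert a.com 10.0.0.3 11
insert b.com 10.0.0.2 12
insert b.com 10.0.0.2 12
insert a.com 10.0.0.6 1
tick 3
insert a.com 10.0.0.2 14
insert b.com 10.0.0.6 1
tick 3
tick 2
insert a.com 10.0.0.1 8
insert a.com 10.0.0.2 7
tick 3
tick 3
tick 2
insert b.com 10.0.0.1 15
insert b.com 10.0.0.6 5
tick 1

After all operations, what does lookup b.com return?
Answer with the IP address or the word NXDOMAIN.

Op 1: insert b.com -> 10.0.0.3 (expiry=0+14=14). clock=0
Op 2: tick 3 -> clock=3.
Op 3: insert a.com -> 10.0.0.4 (expiry=3+4=7). clock=3
Op 4: tick 1 -> clock=4.
Op 5: tick 1 -> clock=5.
Op 6: tick 1 -> clock=6.
Op 7: insert a.com -> 10.0.0.4 (expiry=6+5=11). clock=6
Op 8: insert b.com -> 10.0.0.5 (expiry=6+1=7). clock=6
Op 9: tick 3 -> clock=9. purged={b.com}
Op 10: insert a.com -> 10.0.0.3 (expiry=9+5=14). clock=9
Op 11: tick 1 -> clock=10.
Op 12: insert a.com -> 10.0.0.1 (expiry=10+6=16). clock=10
Op 13: insert a.com -> 10.0.0.3 (expiry=10+11=21). clock=10
Op 14: insert b.com -> 10.0.0.2 (expiry=10+12=22). clock=10
Op 15: insert b.com -> 10.0.0.2 (expiry=10+12=22). clock=10
Op 16: insert a.com -> 10.0.0.6 (expiry=10+1=11). clock=10
Op 17: tick 3 -> clock=13. purged={a.com}
Op 18: insert a.com -> 10.0.0.2 (expiry=13+14=27). clock=13
Op 19: insert b.com -> 10.0.0.6 (expiry=13+1=14). clock=13
Op 20: tick 3 -> clock=16. purged={b.com}
Op 21: tick 2 -> clock=18.
Op 22: insert a.com -> 10.0.0.1 (expiry=18+8=26). clock=18
Op 23: insert a.com -> 10.0.0.2 (expiry=18+7=25). clock=18
Op 24: tick 3 -> clock=21.
Op 25: tick 3 -> clock=24.
Op 26: tick 2 -> clock=26. purged={a.com}
Op 27: insert b.com -> 10.0.0.1 (expiry=26+15=41). clock=26
Op 28: insert b.com -> 10.0.0.6 (expiry=26+5=31). clock=26
Op 29: tick 1 -> clock=27.
lookup b.com: present, ip=10.0.0.6 expiry=31 > clock=27

Answer: 10.0.0.6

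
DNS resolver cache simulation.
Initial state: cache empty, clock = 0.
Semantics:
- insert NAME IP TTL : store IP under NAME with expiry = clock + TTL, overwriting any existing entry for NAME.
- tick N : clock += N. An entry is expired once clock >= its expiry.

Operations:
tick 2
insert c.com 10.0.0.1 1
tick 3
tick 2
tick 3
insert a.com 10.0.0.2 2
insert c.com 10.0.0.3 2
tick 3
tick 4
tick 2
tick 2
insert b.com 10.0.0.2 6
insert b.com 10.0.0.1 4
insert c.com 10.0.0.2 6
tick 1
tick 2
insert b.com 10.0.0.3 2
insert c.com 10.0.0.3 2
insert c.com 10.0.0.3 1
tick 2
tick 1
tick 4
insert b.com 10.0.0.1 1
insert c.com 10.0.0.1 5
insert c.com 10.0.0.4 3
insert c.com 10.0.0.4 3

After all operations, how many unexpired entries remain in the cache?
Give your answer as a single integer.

Op 1: tick 2 -> clock=2.
Op 2: insert c.com -> 10.0.0.1 (expiry=2+1=3). clock=2
Op 3: tick 3 -> clock=5. purged={c.com}
Op 4: tick 2 -> clock=7.
Op 5: tick 3 -> clock=10.
Op 6: insert a.com -> 10.0.0.2 (expiry=10+2=12). clock=10
Op 7: insert c.com -> 10.0.0.3 (expiry=10+2=12). clock=10
Op 8: tick 3 -> clock=13. purged={a.com,c.com}
Op 9: tick 4 -> clock=17.
Op 10: tick 2 -> clock=19.
Op 11: tick 2 -> clock=21.
Op 12: insert b.com -> 10.0.0.2 (expiry=21+6=27). clock=21
Op 13: insert b.com -> 10.0.0.1 (expiry=21+4=25). clock=21
Op 14: insert c.com -> 10.0.0.2 (expiry=21+6=27). clock=21
Op 15: tick 1 -> clock=22.
Op 16: tick 2 -> clock=24.
Op 17: insert b.com -> 10.0.0.3 (expiry=24+2=26). clock=24
Op 18: insert c.com -> 10.0.0.3 (expiry=24+2=26). clock=24
Op 19: insert c.com -> 10.0.0.3 (expiry=24+1=25). clock=24
Op 20: tick 2 -> clock=26. purged={b.com,c.com}
Op 21: tick 1 -> clock=27.
Op 22: tick 4 -> clock=31.
Op 23: insert b.com -> 10.0.0.1 (expiry=31+1=32). clock=31
Op 24: insert c.com -> 10.0.0.1 (expiry=31+5=36). clock=31
Op 25: insert c.com -> 10.0.0.4 (expiry=31+3=34). clock=31
Op 26: insert c.com -> 10.0.0.4 (expiry=31+3=34). clock=31
Final cache (unexpired): {b.com,c.com} -> size=2

Answer: 2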